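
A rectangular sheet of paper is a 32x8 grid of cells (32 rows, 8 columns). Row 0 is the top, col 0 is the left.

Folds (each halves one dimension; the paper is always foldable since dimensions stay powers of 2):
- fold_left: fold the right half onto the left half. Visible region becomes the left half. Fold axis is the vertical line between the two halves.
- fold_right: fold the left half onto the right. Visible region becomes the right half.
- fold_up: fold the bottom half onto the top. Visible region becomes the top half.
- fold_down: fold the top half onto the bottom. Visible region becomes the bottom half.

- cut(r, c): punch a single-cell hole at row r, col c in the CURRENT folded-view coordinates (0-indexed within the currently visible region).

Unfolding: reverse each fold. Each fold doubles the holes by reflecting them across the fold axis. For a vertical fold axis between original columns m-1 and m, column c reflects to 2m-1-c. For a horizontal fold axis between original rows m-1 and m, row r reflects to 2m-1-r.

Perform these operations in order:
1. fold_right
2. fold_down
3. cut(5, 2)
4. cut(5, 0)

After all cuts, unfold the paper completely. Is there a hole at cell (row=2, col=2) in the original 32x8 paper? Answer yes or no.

Answer: no

Derivation:
Op 1 fold_right: fold axis v@4; visible region now rows[0,32) x cols[4,8) = 32x4
Op 2 fold_down: fold axis h@16; visible region now rows[16,32) x cols[4,8) = 16x4
Op 3 cut(5, 2): punch at orig (21,6); cuts so far [(21, 6)]; region rows[16,32) x cols[4,8) = 16x4
Op 4 cut(5, 0): punch at orig (21,4); cuts so far [(21, 4), (21, 6)]; region rows[16,32) x cols[4,8) = 16x4
Unfold 1 (reflect across h@16): 4 holes -> [(10, 4), (10, 6), (21, 4), (21, 6)]
Unfold 2 (reflect across v@4): 8 holes -> [(10, 1), (10, 3), (10, 4), (10, 6), (21, 1), (21, 3), (21, 4), (21, 6)]
Holes: [(10, 1), (10, 3), (10, 4), (10, 6), (21, 1), (21, 3), (21, 4), (21, 6)]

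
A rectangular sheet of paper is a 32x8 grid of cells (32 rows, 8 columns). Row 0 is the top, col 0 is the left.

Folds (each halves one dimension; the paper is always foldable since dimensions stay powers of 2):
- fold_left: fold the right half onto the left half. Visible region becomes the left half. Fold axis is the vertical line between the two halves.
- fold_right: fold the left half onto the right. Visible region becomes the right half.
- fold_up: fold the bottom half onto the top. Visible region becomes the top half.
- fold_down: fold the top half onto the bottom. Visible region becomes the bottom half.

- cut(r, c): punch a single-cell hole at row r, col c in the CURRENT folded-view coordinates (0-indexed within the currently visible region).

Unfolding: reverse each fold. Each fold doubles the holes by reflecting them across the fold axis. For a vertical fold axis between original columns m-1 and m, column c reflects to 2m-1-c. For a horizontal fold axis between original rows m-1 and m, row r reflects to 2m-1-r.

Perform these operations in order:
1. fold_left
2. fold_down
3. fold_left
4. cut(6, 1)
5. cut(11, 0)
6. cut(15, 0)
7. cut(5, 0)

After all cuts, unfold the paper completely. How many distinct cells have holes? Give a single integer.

Answer: 32

Derivation:
Op 1 fold_left: fold axis v@4; visible region now rows[0,32) x cols[0,4) = 32x4
Op 2 fold_down: fold axis h@16; visible region now rows[16,32) x cols[0,4) = 16x4
Op 3 fold_left: fold axis v@2; visible region now rows[16,32) x cols[0,2) = 16x2
Op 4 cut(6, 1): punch at orig (22,1); cuts so far [(22, 1)]; region rows[16,32) x cols[0,2) = 16x2
Op 5 cut(11, 0): punch at orig (27,0); cuts so far [(22, 1), (27, 0)]; region rows[16,32) x cols[0,2) = 16x2
Op 6 cut(15, 0): punch at orig (31,0); cuts so far [(22, 1), (27, 0), (31, 0)]; region rows[16,32) x cols[0,2) = 16x2
Op 7 cut(5, 0): punch at orig (21,0); cuts so far [(21, 0), (22, 1), (27, 0), (31, 0)]; region rows[16,32) x cols[0,2) = 16x2
Unfold 1 (reflect across v@2): 8 holes -> [(21, 0), (21, 3), (22, 1), (22, 2), (27, 0), (27, 3), (31, 0), (31, 3)]
Unfold 2 (reflect across h@16): 16 holes -> [(0, 0), (0, 3), (4, 0), (4, 3), (9, 1), (9, 2), (10, 0), (10, 3), (21, 0), (21, 3), (22, 1), (22, 2), (27, 0), (27, 3), (31, 0), (31, 3)]
Unfold 3 (reflect across v@4): 32 holes -> [(0, 0), (0, 3), (0, 4), (0, 7), (4, 0), (4, 3), (4, 4), (4, 7), (9, 1), (9, 2), (9, 5), (9, 6), (10, 0), (10, 3), (10, 4), (10, 7), (21, 0), (21, 3), (21, 4), (21, 7), (22, 1), (22, 2), (22, 5), (22, 6), (27, 0), (27, 3), (27, 4), (27, 7), (31, 0), (31, 3), (31, 4), (31, 7)]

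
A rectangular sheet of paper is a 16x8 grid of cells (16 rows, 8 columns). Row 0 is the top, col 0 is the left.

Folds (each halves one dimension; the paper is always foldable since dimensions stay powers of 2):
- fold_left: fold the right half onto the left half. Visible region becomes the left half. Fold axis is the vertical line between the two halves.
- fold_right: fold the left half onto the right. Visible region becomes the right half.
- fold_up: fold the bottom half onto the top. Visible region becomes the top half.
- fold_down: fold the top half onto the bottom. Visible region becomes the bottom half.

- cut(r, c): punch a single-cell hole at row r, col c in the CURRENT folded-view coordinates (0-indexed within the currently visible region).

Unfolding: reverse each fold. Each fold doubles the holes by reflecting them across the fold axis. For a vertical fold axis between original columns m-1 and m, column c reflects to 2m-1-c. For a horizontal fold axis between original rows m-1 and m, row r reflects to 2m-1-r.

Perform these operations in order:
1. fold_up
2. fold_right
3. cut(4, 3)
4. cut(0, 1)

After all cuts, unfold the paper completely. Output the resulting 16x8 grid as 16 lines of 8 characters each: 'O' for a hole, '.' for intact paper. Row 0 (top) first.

Op 1 fold_up: fold axis h@8; visible region now rows[0,8) x cols[0,8) = 8x8
Op 2 fold_right: fold axis v@4; visible region now rows[0,8) x cols[4,8) = 8x4
Op 3 cut(4, 3): punch at orig (4,7); cuts so far [(4, 7)]; region rows[0,8) x cols[4,8) = 8x4
Op 4 cut(0, 1): punch at orig (0,5); cuts so far [(0, 5), (4, 7)]; region rows[0,8) x cols[4,8) = 8x4
Unfold 1 (reflect across v@4): 4 holes -> [(0, 2), (0, 5), (4, 0), (4, 7)]
Unfold 2 (reflect across h@8): 8 holes -> [(0, 2), (0, 5), (4, 0), (4, 7), (11, 0), (11, 7), (15, 2), (15, 5)]

Answer: ..O..O..
........
........
........
O......O
........
........
........
........
........
........
O......O
........
........
........
..O..O..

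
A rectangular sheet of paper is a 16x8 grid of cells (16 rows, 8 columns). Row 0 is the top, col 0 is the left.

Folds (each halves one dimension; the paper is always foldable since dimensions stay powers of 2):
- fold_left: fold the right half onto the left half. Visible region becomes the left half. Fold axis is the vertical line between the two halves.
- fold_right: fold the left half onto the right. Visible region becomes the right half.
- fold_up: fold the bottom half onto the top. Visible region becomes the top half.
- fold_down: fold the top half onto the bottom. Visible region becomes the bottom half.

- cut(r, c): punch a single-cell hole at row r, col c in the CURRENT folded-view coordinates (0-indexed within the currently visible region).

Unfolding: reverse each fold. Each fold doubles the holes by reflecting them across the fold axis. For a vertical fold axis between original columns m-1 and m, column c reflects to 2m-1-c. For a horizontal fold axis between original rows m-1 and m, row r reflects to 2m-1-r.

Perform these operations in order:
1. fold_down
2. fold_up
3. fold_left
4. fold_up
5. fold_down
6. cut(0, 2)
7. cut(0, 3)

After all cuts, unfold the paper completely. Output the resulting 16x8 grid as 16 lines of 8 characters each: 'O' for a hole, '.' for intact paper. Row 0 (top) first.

Answer: ..OOOO..
..OOOO..
..OOOO..
..OOOO..
..OOOO..
..OOOO..
..OOOO..
..OOOO..
..OOOO..
..OOOO..
..OOOO..
..OOOO..
..OOOO..
..OOOO..
..OOOO..
..OOOO..

Derivation:
Op 1 fold_down: fold axis h@8; visible region now rows[8,16) x cols[0,8) = 8x8
Op 2 fold_up: fold axis h@12; visible region now rows[8,12) x cols[0,8) = 4x8
Op 3 fold_left: fold axis v@4; visible region now rows[8,12) x cols[0,4) = 4x4
Op 4 fold_up: fold axis h@10; visible region now rows[8,10) x cols[0,4) = 2x4
Op 5 fold_down: fold axis h@9; visible region now rows[9,10) x cols[0,4) = 1x4
Op 6 cut(0, 2): punch at orig (9,2); cuts so far [(9, 2)]; region rows[9,10) x cols[0,4) = 1x4
Op 7 cut(0, 3): punch at orig (9,3); cuts so far [(9, 2), (9, 3)]; region rows[9,10) x cols[0,4) = 1x4
Unfold 1 (reflect across h@9): 4 holes -> [(8, 2), (8, 3), (9, 2), (9, 3)]
Unfold 2 (reflect across h@10): 8 holes -> [(8, 2), (8, 3), (9, 2), (9, 3), (10, 2), (10, 3), (11, 2), (11, 3)]
Unfold 3 (reflect across v@4): 16 holes -> [(8, 2), (8, 3), (8, 4), (8, 5), (9, 2), (9, 3), (9, 4), (9, 5), (10, 2), (10, 3), (10, 4), (10, 5), (11, 2), (11, 3), (11, 4), (11, 5)]
Unfold 4 (reflect across h@12): 32 holes -> [(8, 2), (8, 3), (8, 4), (8, 5), (9, 2), (9, 3), (9, 4), (9, 5), (10, 2), (10, 3), (10, 4), (10, 5), (11, 2), (11, 3), (11, 4), (11, 5), (12, 2), (12, 3), (12, 4), (12, 5), (13, 2), (13, 3), (13, 4), (13, 5), (14, 2), (14, 3), (14, 4), (14, 5), (15, 2), (15, 3), (15, 4), (15, 5)]
Unfold 5 (reflect across h@8): 64 holes -> [(0, 2), (0, 3), (0, 4), (0, 5), (1, 2), (1, 3), (1, 4), (1, 5), (2, 2), (2, 3), (2, 4), (2, 5), (3, 2), (3, 3), (3, 4), (3, 5), (4, 2), (4, 3), (4, 4), (4, 5), (5, 2), (5, 3), (5, 4), (5, 5), (6, 2), (6, 3), (6, 4), (6, 5), (7, 2), (7, 3), (7, 4), (7, 5), (8, 2), (8, 3), (8, 4), (8, 5), (9, 2), (9, 3), (9, 4), (9, 5), (10, 2), (10, 3), (10, 4), (10, 5), (11, 2), (11, 3), (11, 4), (11, 5), (12, 2), (12, 3), (12, 4), (12, 5), (13, 2), (13, 3), (13, 4), (13, 5), (14, 2), (14, 3), (14, 4), (14, 5), (15, 2), (15, 3), (15, 4), (15, 5)]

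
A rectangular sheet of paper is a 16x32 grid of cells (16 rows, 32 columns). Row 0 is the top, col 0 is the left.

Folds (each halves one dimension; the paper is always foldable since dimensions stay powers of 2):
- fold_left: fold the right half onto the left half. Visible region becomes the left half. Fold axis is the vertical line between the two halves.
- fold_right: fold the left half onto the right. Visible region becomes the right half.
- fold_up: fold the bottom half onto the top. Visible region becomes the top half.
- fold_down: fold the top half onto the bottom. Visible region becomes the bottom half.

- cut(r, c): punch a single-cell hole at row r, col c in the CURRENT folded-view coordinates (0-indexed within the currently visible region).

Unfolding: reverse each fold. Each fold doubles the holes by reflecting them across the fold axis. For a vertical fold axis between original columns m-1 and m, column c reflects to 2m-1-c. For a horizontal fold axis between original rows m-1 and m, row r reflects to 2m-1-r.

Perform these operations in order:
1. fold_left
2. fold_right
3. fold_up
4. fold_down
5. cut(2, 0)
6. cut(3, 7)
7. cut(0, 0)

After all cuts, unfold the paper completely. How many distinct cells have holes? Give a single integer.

Answer: 48

Derivation:
Op 1 fold_left: fold axis v@16; visible region now rows[0,16) x cols[0,16) = 16x16
Op 2 fold_right: fold axis v@8; visible region now rows[0,16) x cols[8,16) = 16x8
Op 3 fold_up: fold axis h@8; visible region now rows[0,8) x cols[8,16) = 8x8
Op 4 fold_down: fold axis h@4; visible region now rows[4,8) x cols[8,16) = 4x8
Op 5 cut(2, 0): punch at orig (6,8); cuts so far [(6, 8)]; region rows[4,8) x cols[8,16) = 4x8
Op 6 cut(3, 7): punch at orig (7,15); cuts so far [(6, 8), (7, 15)]; region rows[4,8) x cols[8,16) = 4x8
Op 7 cut(0, 0): punch at orig (4,8); cuts so far [(4, 8), (6, 8), (7, 15)]; region rows[4,8) x cols[8,16) = 4x8
Unfold 1 (reflect across h@4): 6 holes -> [(0, 15), (1, 8), (3, 8), (4, 8), (6, 8), (7, 15)]
Unfold 2 (reflect across h@8): 12 holes -> [(0, 15), (1, 8), (3, 8), (4, 8), (6, 8), (7, 15), (8, 15), (9, 8), (11, 8), (12, 8), (14, 8), (15, 15)]
Unfold 3 (reflect across v@8): 24 holes -> [(0, 0), (0, 15), (1, 7), (1, 8), (3, 7), (3, 8), (4, 7), (4, 8), (6, 7), (6, 8), (7, 0), (7, 15), (8, 0), (8, 15), (9, 7), (9, 8), (11, 7), (11, 8), (12, 7), (12, 8), (14, 7), (14, 8), (15, 0), (15, 15)]
Unfold 4 (reflect across v@16): 48 holes -> [(0, 0), (0, 15), (0, 16), (0, 31), (1, 7), (1, 8), (1, 23), (1, 24), (3, 7), (3, 8), (3, 23), (3, 24), (4, 7), (4, 8), (4, 23), (4, 24), (6, 7), (6, 8), (6, 23), (6, 24), (7, 0), (7, 15), (7, 16), (7, 31), (8, 0), (8, 15), (8, 16), (8, 31), (9, 7), (9, 8), (9, 23), (9, 24), (11, 7), (11, 8), (11, 23), (11, 24), (12, 7), (12, 8), (12, 23), (12, 24), (14, 7), (14, 8), (14, 23), (14, 24), (15, 0), (15, 15), (15, 16), (15, 31)]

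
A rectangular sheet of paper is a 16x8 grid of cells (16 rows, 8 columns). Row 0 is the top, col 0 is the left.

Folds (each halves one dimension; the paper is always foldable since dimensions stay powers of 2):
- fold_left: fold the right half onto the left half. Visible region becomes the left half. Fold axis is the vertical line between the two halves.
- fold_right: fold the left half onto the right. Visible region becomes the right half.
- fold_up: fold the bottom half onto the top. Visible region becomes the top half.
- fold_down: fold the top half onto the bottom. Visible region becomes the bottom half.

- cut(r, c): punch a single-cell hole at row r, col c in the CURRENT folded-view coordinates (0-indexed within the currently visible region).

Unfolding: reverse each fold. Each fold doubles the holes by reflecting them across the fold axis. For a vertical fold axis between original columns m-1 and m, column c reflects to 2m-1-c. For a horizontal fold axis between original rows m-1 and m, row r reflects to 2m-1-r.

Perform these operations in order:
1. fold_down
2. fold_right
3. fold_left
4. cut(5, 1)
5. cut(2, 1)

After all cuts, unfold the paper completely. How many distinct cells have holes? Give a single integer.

Op 1 fold_down: fold axis h@8; visible region now rows[8,16) x cols[0,8) = 8x8
Op 2 fold_right: fold axis v@4; visible region now rows[8,16) x cols[4,8) = 8x4
Op 3 fold_left: fold axis v@6; visible region now rows[8,16) x cols[4,6) = 8x2
Op 4 cut(5, 1): punch at orig (13,5); cuts so far [(13, 5)]; region rows[8,16) x cols[4,6) = 8x2
Op 5 cut(2, 1): punch at orig (10,5); cuts so far [(10, 5), (13, 5)]; region rows[8,16) x cols[4,6) = 8x2
Unfold 1 (reflect across v@6): 4 holes -> [(10, 5), (10, 6), (13, 5), (13, 6)]
Unfold 2 (reflect across v@4): 8 holes -> [(10, 1), (10, 2), (10, 5), (10, 6), (13, 1), (13, 2), (13, 5), (13, 6)]
Unfold 3 (reflect across h@8): 16 holes -> [(2, 1), (2, 2), (2, 5), (2, 6), (5, 1), (5, 2), (5, 5), (5, 6), (10, 1), (10, 2), (10, 5), (10, 6), (13, 1), (13, 2), (13, 5), (13, 6)]

Answer: 16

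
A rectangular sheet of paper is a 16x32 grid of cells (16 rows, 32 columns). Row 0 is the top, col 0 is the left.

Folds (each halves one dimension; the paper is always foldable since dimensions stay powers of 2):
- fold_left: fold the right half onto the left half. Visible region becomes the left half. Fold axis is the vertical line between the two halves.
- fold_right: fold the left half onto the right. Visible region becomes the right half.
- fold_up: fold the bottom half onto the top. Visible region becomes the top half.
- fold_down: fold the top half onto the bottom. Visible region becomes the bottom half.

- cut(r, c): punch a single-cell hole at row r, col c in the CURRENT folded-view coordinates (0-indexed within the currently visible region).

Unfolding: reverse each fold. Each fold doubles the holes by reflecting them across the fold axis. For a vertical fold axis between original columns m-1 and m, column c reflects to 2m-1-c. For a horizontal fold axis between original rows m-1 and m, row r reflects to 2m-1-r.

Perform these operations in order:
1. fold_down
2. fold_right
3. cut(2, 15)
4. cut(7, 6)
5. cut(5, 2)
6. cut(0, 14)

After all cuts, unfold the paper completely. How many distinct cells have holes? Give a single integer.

Answer: 16

Derivation:
Op 1 fold_down: fold axis h@8; visible region now rows[8,16) x cols[0,32) = 8x32
Op 2 fold_right: fold axis v@16; visible region now rows[8,16) x cols[16,32) = 8x16
Op 3 cut(2, 15): punch at orig (10,31); cuts so far [(10, 31)]; region rows[8,16) x cols[16,32) = 8x16
Op 4 cut(7, 6): punch at orig (15,22); cuts so far [(10, 31), (15, 22)]; region rows[8,16) x cols[16,32) = 8x16
Op 5 cut(5, 2): punch at orig (13,18); cuts so far [(10, 31), (13, 18), (15, 22)]; region rows[8,16) x cols[16,32) = 8x16
Op 6 cut(0, 14): punch at orig (8,30); cuts so far [(8, 30), (10, 31), (13, 18), (15, 22)]; region rows[8,16) x cols[16,32) = 8x16
Unfold 1 (reflect across v@16): 8 holes -> [(8, 1), (8, 30), (10, 0), (10, 31), (13, 13), (13, 18), (15, 9), (15, 22)]
Unfold 2 (reflect across h@8): 16 holes -> [(0, 9), (0, 22), (2, 13), (2, 18), (5, 0), (5, 31), (7, 1), (7, 30), (8, 1), (8, 30), (10, 0), (10, 31), (13, 13), (13, 18), (15, 9), (15, 22)]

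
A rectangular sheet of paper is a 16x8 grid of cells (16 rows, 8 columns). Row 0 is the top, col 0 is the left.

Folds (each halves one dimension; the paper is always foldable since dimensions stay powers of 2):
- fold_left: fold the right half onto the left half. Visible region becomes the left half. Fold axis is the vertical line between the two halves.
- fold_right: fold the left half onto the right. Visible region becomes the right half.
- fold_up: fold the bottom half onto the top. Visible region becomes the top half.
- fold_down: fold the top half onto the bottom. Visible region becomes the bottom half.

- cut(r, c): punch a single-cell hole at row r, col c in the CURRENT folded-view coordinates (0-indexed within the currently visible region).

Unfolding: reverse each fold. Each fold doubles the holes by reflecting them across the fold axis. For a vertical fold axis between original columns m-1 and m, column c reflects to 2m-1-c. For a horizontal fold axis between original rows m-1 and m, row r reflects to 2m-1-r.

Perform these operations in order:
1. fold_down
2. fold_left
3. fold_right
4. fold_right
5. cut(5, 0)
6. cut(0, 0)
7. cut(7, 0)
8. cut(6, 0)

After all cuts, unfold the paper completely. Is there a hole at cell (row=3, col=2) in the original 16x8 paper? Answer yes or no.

Answer: no

Derivation:
Op 1 fold_down: fold axis h@8; visible region now rows[8,16) x cols[0,8) = 8x8
Op 2 fold_left: fold axis v@4; visible region now rows[8,16) x cols[0,4) = 8x4
Op 3 fold_right: fold axis v@2; visible region now rows[8,16) x cols[2,4) = 8x2
Op 4 fold_right: fold axis v@3; visible region now rows[8,16) x cols[3,4) = 8x1
Op 5 cut(5, 0): punch at orig (13,3); cuts so far [(13, 3)]; region rows[8,16) x cols[3,4) = 8x1
Op 6 cut(0, 0): punch at orig (8,3); cuts so far [(8, 3), (13, 3)]; region rows[8,16) x cols[3,4) = 8x1
Op 7 cut(7, 0): punch at orig (15,3); cuts so far [(8, 3), (13, 3), (15, 3)]; region rows[8,16) x cols[3,4) = 8x1
Op 8 cut(6, 0): punch at orig (14,3); cuts so far [(8, 3), (13, 3), (14, 3), (15, 3)]; region rows[8,16) x cols[3,4) = 8x1
Unfold 1 (reflect across v@3): 8 holes -> [(8, 2), (8, 3), (13, 2), (13, 3), (14, 2), (14, 3), (15, 2), (15, 3)]
Unfold 2 (reflect across v@2): 16 holes -> [(8, 0), (8, 1), (8, 2), (8, 3), (13, 0), (13, 1), (13, 2), (13, 3), (14, 0), (14, 1), (14, 2), (14, 3), (15, 0), (15, 1), (15, 2), (15, 3)]
Unfold 3 (reflect across v@4): 32 holes -> [(8, 0), (8, 1), (8, 2), (8, 3), (8, 4), (8, 5), (8, 6), (8, 7), (13, 0), (13, 1), (13, 2), (13, 3), (13, 4), (13, 5), (13, 6), (13, 7), (14, 0), (14, 1), (14, 2), (14, 3), (14, 4), (14, 5), (14, 6), (14, 7), (15, 0), (15, 1), (15, 2), (15, 3), (15, 4), (15, 5), (15, 6), (15, 7)]
Unfold 4 (reflect across h@8): 64 holes -> [(0, 0), (0, 1), (0, 2), (0, 3), (0, 4), (0, 5), (0, 6), (0, 7), (1, 0), (1, 1), (1, 2), (1, 3), (1, 4), (1, 5), (1, 6), (1, 7), (2, 0), (2, 1), (2, 2), (2, 3), (2, 4), (2, 5), (2, 6), (2, 7), (7, 0), (7, 1), (7, 2), (7, 3), (7, 4), (7, 5), (7, 6), (7, 7), (8, 0), (8, 1), (8, 2), (8, 3), (8, 4), (8, 5), (8, 6), (8, 7), (13, 0), (13, 1), (13, 2), (13, 3), (13, 4), (13, 5), (13, 6), (13, 7), (14, 0), (14, 1), (14, 2), (14, 3), (14, 4), (14, 5), (14, 6), (14, 7), (15, 0), (15, 1), (15, 2), (15, 3), (15, 4), (15, 5), (15, 6), (15, 7)]
Holes: [(0, 0), (0, 1), (0, 2), (0, 3), (0, 4), (0, 5), (0, 6), (0, 7), (1, 0), (1, 1), (1, 2), (1, 3), (1, 4), (1, 5), (1, 6), (1, 7), (2, 0), (2, 1), (2, 2), (2, 3), (2, 4), (2, 5), (2, 6), (2, 7), (7, 0), (7, 1), (7, 2), (7, 3), (7, 4), (7, 5), (7, 6), (7, 7), (8, 0), (8, 1), (8, 2), (8, 3), (8, 4), (8, 5), (8, 6), (8, 7), (13, 0), (13, 1), (13, 2), (13, 3), (13, 4), (13, 5), (13, 6), (13, 7), (14, 0), (14, 1), (14, 2), (14, 3), (14, 4), (14, 5), (14, 6), (14, 7), (15, 0), (15, 1), (15, 2), (15, 3), (15, 4), (15, 5), (15, 6), (15, 7)]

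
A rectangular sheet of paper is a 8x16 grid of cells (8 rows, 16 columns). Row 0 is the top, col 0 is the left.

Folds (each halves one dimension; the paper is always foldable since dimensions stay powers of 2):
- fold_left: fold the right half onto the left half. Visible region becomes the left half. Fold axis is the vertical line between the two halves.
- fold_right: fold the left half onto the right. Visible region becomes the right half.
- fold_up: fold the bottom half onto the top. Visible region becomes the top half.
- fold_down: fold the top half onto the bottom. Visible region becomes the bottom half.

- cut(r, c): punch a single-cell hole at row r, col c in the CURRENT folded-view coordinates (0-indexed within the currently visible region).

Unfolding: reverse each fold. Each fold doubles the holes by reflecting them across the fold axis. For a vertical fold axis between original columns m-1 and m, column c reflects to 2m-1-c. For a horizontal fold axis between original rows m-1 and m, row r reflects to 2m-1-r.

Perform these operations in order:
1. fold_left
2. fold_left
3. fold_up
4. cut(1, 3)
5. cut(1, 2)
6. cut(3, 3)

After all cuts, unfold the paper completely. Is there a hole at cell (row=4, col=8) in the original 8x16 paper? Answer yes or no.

Op 1 fold_left: fold axis v@8; visible region now rows[0,8) x cols[0,8) = 8x8
Op 2 fold_left: fold axis v@4; visible region now rows[0,8) x cols[0,4) = 8x4
Op 3 fold_up: fold axis h@4; visible region now rows[0,4) x cols[0,4) = 4x4
Op 4 cut(1, 3): punch at orig (1,3); cuts so far [(1, 3)]; region rows[0,4) x cols[0,4) = 4x4
Op 5 cut(1, 2): punch at orig (1,2); cuts so far [(1, 2), (1, 3)]; region rows[0,4) x cols[0,4) = 4x4
Op 6 cut(3, 3): punch at orig (3,3); cuts so far [(1, 2), (1, 3), (3, 3)]; region rows[0,4) x cols[0,4) = 4x4
Unfold 1 (reflect across h@4): 6 holes -> [(1, 2), (1, 3), (3, 3), (4, 3), (6, 2), (6, 3)]
Unfold 2 (reflect across v@4): 12 holes -> [(1, 2), (1, 3), (1, 4), (1, 5), (3, 3), (3, 4), (4, 3), (4, 4), (6, 2), (6, 3), (6, 4), (6, 5)]
Unfold 3 (reflect across v@8): 24 holes -> [(1, 2), (1, 3), (1, 4), (1, 5), (1, 10), (1, 11), (1, 12), (1, 13), (3, 3), (3, 4), (3, 11), (3, 12), (4, 3), (4, 4), (4, 11), (4, 12), (6, 2), (6, 3), (6, 4), (6, 5), (6, 10), (6, 11), (6, 12), (6, 13)]
Holes: [(1, 2), (1, 3), (1, 4), (1, 5), (1, 10), (1, 11), (1, 12), (1, 13), (3, 3), (3, 4), (3, 11), (3, 12), (4, 3), (4, 4), (4, 11), (4, 12), (6, 2), (6, 3), (6, 4), (6, 5), (6, 10), (6, 11), (6, 12), (6, 13)]

Answer: no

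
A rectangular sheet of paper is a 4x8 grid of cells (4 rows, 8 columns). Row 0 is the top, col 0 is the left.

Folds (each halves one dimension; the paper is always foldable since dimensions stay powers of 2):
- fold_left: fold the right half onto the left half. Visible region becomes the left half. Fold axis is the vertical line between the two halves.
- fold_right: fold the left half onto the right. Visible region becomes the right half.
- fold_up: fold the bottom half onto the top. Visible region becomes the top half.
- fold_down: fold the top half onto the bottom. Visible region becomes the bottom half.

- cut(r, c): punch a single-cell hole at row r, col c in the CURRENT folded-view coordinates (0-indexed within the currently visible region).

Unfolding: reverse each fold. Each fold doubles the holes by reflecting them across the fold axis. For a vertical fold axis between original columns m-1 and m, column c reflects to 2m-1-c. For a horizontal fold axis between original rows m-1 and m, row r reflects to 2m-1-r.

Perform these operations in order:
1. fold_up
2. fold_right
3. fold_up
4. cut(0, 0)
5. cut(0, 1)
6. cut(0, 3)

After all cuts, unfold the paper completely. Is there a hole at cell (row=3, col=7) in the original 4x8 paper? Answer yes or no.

Answer: yes

Derivation:
Op 1 fold_up: fold axis h@2; visible region now rows[0,2) x cols[0,8) = 2x8
Op 2 fold_right: fold axis v@4; visible region now rows[0,2) x cols[4,8) = 2x4
Op 3 fold_up: fold axis h@1; visible region now rows[0,1) x cols[4,8) = 1x4
Op 4 cut(0, 0): punch at orig (0,4); cuts so far [(0, 4)]; region rows[0,1) x cols[4,8) = 1x4
Op 5 cut(0, 1): punch at orig (0,5); cuts so far [(0, 4), (0, 5)]; region rows[0,1) x cols[4,8) = 1x4
Op 6 cut(0, 3): punch at orig (0,7); cuts so far [(0, 4), (0, 5), (0, 7)]; region rows[0,1) x cols[4,8) = 1x4
Unfold 1 (reflect across h@1): 6 holes -> [(0, 4), (0, 5), (0, 7), (1, 4), (1, 5), (1, 7)]
Unfold 2 (reflect across v@4): 12 holes -> [(0, 0), (0, 2), (0, 3), (0, 4), (0, 5), (0, 7), (1, 0), (1, 2), (1, 3), (1, 4), (1, 5), (1, 7)]
Unfold 3 (reflect across h@2): 24 holes -> [(0, 0), (0, 2), (0, 3), (0, 4), (0, 5), (0, 7), (1, 0), (1, 2), (1, 3), (1, 4), (1, 5), (1, 7), (2, 0), (2, 2), (2, 3), (2, 4), (2, 5), (2, 7), (3, 0), (3, 2), (3, 3), (3, 4), (3, 5), (3, 7)]
Holes: [(0, 0), (0, 2), (0, 3), (0, 4), (0, 5), (0, 7), (1, 0), (1, 2), (1, 3), (1, 4), (1, 5), (1, 7), (2, 0), (2, 2), (2, 3), (2, 4), (2, 5), (2, 7), (3, 0), (3, 2), (3, 3), (3, 4), (3, 5), (3, 7)]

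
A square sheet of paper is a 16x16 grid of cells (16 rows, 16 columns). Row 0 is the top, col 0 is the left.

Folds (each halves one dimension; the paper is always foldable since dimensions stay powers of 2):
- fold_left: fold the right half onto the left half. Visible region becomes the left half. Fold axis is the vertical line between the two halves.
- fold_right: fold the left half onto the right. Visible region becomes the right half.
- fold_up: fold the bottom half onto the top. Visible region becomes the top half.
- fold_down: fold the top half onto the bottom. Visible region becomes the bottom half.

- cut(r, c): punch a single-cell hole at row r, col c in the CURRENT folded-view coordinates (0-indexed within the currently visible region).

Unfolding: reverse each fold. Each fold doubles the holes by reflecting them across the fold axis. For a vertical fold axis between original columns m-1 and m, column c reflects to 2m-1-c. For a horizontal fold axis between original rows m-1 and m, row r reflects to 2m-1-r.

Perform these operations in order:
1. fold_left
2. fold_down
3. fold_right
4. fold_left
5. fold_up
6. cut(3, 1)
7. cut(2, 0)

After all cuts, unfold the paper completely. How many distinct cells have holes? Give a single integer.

Answer: 64

Derivation:
Op 1 fold_left: fold axis v@8; visible region now rows[0,16) x cols[0,8) = 16x8
Op 2 fold_down: fold axis h@8; visible region now rows[8,16) x cols[0,8) = 8x8
Op 3 fold_right: fold axis v@4; visible region now rows[8,16) x cols[4,8) = 8x4
Op 4 fold_left: fold axis v@6; visible region now rows[8,16) x cols[4,6) = 8x2
Op 5 fold_up: fold axis h@12; visible region now rows[8,12) x cols[4,6) = 4x2
Op 6 cut(3, 1): punch at orig (11,5); cuts so far [(11, 5)]; region rows[8,12) x cols[4,6) = 4x2
Op 7 cut(2, 0): punch at orig (10,4); cuts so far [(10, 4), (11, 5)]; region rows[8,12) x cols[4,6) = 4x2
Unfold 1 (reflect across h@12): 4 holes -> [(10, 4), (11, 5), (12, 5), (13, 4)]
Unfold 2 (reflect across v@6): 8 holes -> [(10, 4), (10, 7), (11, 5), (11, 6), (12, 5), (12, 6), (13, 4), (13, 7)]
Unfold 3 (reflect across v@4): 16 holes -> [(10, 0), (10, 3), (10, 4), (10, 7), (11, 1), (11, 2), (11, 5), (11, 6), (12, 1), (12, 2), (12, 5), (12, 6), (13, 0), (13, 3), (13, 4), (13, 7)]
Unfold 4 (reflect across h@8): 32 holes -> [(2, 0), (2, 3), (2, 4), (2, 7), (3, 1), (3, 2), (3, 5), (3, 6), (4, 1), (4, 2), (4, 5), (4, 6), (5, 0), (5, 3), (5, 4), (5, 7), (10, 0), (10, 3), (10, 4), (10, 7), (11, 1), (11, 2), (11, 5), (11, 6), (12, 1), (12, 2), (12, 5), (12, 6), (13, 0), (13, 3), (13, 4), (13, 7)]
Unfold 5 (reflect across v@8): 64 holes -> [(2, 0), (2, 3), (2, 4), (2, 7), (2, 8), (2, 11), (2, 12), (2, 15), (3, 1), (3, 2), (3, 5), (3, 6), (3, 9), (3, 10), (3, 13), (3, 14), (4, 1), (4, 2), (4, 5), (4, 6), (4, 9), (4, 10), (4, 13), (4, 14), (5, 0), (5, 3), (5, 4), (5, 7), (5, 8), (5, 11), (5, 12), (5, 15), (10, 0), (10, 3), (10, 4), (10, 7), (10, 8), (10, 11), (10, 12), (10, 15), (11, 1), (11, 2), (11, 5), (11, 6), (11, 9), (11, 10), (11, 13), (11, 14), (12, 1), (12, 2), (12, 5), (12, 6), (12, 9), (12, 10), (12, 13), (12, 14), (13, 0), (13, 3), (13, 4), (13, 7), (13, 8), (13, 11), (13, 12), (13, 15)]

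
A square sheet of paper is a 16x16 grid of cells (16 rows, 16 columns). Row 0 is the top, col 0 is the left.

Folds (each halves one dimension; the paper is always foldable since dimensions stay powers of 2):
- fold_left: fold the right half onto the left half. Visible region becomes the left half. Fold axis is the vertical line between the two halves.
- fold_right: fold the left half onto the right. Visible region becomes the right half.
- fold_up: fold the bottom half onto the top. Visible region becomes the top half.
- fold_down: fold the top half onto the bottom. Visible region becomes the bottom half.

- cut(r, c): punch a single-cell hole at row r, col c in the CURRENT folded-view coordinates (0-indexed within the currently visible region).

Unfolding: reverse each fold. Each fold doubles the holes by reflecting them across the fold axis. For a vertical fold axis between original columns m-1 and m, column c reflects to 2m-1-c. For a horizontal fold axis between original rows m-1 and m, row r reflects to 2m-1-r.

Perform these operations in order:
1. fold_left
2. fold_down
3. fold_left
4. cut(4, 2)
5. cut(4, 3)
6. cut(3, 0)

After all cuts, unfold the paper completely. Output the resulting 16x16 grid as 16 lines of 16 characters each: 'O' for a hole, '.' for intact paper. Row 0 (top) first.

Op 1 fold_left: fold axis v@8; visible region now rows[0,16) x cols[0,8) = 16x8
Op 2 fold_down: fold axis h@8; visible region now rows[8,16) x cols[0,8) = 8x8
Op 3 fold_left: fold axis v@4; visible region now rows[8,16) x cols[0,4) = 8x4
Op 4 cut(4, 2): punch at orig (12,2); cuts so far [(12, 2)]; region rows[8,16) x cols[0,4) = 8x4
Op 5 cut(4, 3): punch at orig (12,3); cuts so far [(12, 2), (12, 3)]; region rows[8,16) x cols[0,4) = 8x4
Op 6 cut(3, 0): punch at orig (11,0); cuts so far [(11, 0), (12, 2), (12, 3)]; region rows[8,16) x cols[0,4) = 8x4
Unfold 1 (reflect across v@4): 6 holes -> [(11, 0), (11, 7), (12, 2), (12, 3), (12, 4), (12, 5)]
Unfold 2 (reflect across h@8): 12 holes -> [(3, 2), (3, 3), (3, 4), (3, 5), (4, 0), (4, 7), (11, 0), (11, 7), (12, 2), (12, 3), (12, 4), (12, 5)]
Unfold 3 (reflect across v@8): 24 holes -> [(3, 2), (3, 3), (3, 4), (3, 5), (3, 10), (3, 11), (3, 12), (3, 13), (4, 0), (4, 7), (4, 8), (4, 15), (11, 0), (11, 7), (11, 8), (11, 15), (12, 2), (12, 3), (12, 4), (12, 5), (12, 10), (12, 11), (12, 12), (12, 13)]

Answer: ................
................
................
..OOOO....OOOO..
O......OO......O
................
................
................
................
................
................
O......OO......O
..OOOO....OOOO..
................
................
................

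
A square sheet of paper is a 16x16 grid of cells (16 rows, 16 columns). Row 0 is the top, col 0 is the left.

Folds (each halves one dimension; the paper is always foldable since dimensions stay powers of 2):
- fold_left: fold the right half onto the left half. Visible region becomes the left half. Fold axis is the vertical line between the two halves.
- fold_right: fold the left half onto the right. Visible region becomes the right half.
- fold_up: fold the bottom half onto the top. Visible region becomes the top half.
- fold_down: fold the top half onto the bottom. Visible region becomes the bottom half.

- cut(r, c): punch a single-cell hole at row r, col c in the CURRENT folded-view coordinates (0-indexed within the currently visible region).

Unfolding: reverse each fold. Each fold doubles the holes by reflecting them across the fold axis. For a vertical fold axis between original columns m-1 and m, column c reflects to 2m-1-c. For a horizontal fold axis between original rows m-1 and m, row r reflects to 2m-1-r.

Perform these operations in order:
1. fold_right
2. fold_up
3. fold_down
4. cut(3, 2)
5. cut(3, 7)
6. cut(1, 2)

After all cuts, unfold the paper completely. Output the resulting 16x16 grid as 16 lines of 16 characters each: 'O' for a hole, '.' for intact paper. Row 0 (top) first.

Op 1 fold_right: fold axis v@8; visible region now rows[0,16) x cols[8,16) = 16x8
Op 2 fold_up: fold axis h@8; visible region now rows[0,8) x cols[8,16) = 8x8
Op 3 fold_down: fold axis h@4; visible region now rows[4,8) x cols[8,16) = 4x8
Op 4 cut(3, 2): punch at orig (7,10); cuts so far [(7, 10)]; region rows[4,8) x cols[8,16) = 4x8
Op 5 cut(3, 7): punch at orig (7,15); cuts so far [(7, 10), (7, 15)]; region rows[4,8) x cols[8,16) = 4x8
Op 6 cut(1, 2): punch at orig (5,10); cuts so far [(5, 10), (7, 10), (7, 15)]; region rows[4,8) x cols[8,16) = 4x8
Unfold 1 (reflect across h@4): 6 holes -> [(0, 10), (0, 15), (2, 10), (5, 10), (7, 10), (7, 15)]
Unfold 2 (reflect across h@8): 12 holes -> [(0, 10), (0, 15), (2, 10), (5, 10), (7, 10), (7, 15), (8, 10), (8, 15), (10, 10), (13, 10), (15, 10), (15, 15)]
Unfold 3 (reflect across v@8): 24 holes -> [(0, 0), (0, 5), (0, 10), (0, 15), (2, 5), (2, 10), (5, 5), (5, 10), (7, 0), (7, 5), (7, 10), (7, 15), (8, 0), (8, 5), (8, 10), (8, 15), (10, 5), (10, 10), (13, 5), (13, 10), (15, 0), (15, 5), (15, 10), (15, 15)]

Answer: O....O....O....O
................
.....O....O.....
................
................
.....O....O.....
................
O....O....O....O
O....O....O....O
................
.....O....O.....
................
................
.....O....O.....
................
O....O....O....O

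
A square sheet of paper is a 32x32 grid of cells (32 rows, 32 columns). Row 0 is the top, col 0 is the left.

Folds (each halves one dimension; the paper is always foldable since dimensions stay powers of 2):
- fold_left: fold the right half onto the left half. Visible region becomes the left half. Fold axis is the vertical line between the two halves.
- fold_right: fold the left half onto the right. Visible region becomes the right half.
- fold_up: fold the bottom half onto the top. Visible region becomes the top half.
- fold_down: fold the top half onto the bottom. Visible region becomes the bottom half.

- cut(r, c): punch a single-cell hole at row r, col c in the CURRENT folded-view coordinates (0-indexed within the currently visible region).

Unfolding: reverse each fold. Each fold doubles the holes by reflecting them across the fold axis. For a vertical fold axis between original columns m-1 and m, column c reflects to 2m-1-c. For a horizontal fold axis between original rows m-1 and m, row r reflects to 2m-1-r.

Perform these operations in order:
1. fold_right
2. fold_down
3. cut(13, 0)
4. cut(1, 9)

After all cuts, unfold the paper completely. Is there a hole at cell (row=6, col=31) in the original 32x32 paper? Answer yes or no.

Answer: no

Derivation:
Op 1 fold_right: fold axis v@16; visible region now rows[0,32) x cols[16,32) = 32x16
Op 2 fold_down: fold axis h@16; visible region now rows[16,32) x cols[16,32) = 16x16
Op 3 cut(13, 0): punch at orig (29,16); cuts so far [(29, 16)]; region rows[16,32) x cols[16,32) = 16x16
Op 4 cut(1, 9): punch at orig (17,25); cuts so far [(17, 25), (29, 16)]; region rows[16,32) x cols[16,32) = 16x16
Unfold 1 (reflect across h@16): 4 holes -> [(2, 16), (14, 25), (17, 25), (29, 16)]
Unfold 2 (reflect across v@16): 8 holes -> [(2, 15), (2, 16), (14, 6), (14, 25), (17, 6), (17, 25), (29, 15), (29, 16)]
Holes: [(2, 15), (2, 16), (14, 6), (14, 25), (17, 6), (17, 25), (29, 15), (29, 16)]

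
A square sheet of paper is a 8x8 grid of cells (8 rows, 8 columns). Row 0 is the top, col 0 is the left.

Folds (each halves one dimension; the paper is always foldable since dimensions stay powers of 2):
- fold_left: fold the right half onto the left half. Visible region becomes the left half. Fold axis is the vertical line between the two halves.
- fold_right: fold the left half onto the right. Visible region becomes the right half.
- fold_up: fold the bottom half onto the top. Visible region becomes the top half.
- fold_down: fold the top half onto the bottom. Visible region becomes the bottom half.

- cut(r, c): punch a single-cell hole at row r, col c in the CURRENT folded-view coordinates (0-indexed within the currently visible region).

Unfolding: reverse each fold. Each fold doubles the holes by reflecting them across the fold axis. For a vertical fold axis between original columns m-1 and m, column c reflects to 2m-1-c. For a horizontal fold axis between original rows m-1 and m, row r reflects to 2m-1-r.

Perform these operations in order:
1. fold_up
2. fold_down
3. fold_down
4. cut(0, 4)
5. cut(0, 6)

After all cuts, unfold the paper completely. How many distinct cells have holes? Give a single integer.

Answer: 16

Derivation:
Op 1 fold_up: fold axis h@4; visible region now rows[0,4) x cols[0,8) = 4x8
Op 2 fold_down: fold axis h@2; visible region now rows[2,4) x cols[0,8) = 2x8
Op 3 fold_down: fold axis h@3; visible region now rows[3,4) x cols[0,8) = 1x8
Op 4 cut(0, 4): punch at orig (3,4); cuts so far [(3, 4)]; region rows[3,4) x cols[0,8) = 1x8
Op 5 cut(0, 6): punch at orig (3,6); cuts so far [(3, 4), (3, 6)]; region rows[3,4) x cols[0,8) = 1x8
Unfold 1 (reflect across h@3): 4 holes -> [(2, 4), (2, 6), (3, 4), (3, 6)]
Unfold 2 (reflect across h@2): 8 holes -> [(0, 4), (0, 6), (1, 4), (1, 6), (2, 4), (2, 6), (3, 4), (3, 6)]
Unfold 3 (reflect across h@4): 16 holes -> [(0, 4), (0, 6), (1, 4), (1, 6), (2, 4), (2, 6), (3, 4), (3, 6), (4, 4), (4, 6), (5, 4), (5, 6), (6, 4), (6, 6), (7, 4), (7, 6)]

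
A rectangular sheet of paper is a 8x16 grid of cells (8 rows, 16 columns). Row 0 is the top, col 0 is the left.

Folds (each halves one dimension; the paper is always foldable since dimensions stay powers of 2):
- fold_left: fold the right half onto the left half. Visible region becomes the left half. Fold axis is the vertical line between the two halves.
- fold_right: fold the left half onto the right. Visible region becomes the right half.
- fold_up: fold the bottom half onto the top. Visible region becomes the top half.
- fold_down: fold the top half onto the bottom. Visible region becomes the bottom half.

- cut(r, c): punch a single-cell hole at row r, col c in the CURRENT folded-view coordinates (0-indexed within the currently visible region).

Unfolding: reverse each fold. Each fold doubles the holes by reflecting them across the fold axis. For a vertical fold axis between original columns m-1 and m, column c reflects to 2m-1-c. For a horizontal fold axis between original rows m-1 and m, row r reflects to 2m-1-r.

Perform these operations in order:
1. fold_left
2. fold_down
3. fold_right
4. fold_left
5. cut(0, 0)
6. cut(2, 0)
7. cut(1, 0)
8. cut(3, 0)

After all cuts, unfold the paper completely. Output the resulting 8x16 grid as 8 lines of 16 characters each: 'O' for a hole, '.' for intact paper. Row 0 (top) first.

Answer: O..OO..OO..OO..O
O..OO..OO..OO..O
O..OO..OO..OO..O
O..OO..OO..OO..O
O..OO..OO..OO..O
O..OO..OO..OO..O
O..OO..OO..OO..O
O..OO..OO..OO..O

Derivation:
Op 1 fold_left: fold axis v@8; visible region now rows[0,8) x cols[0,8) = 8x8
Op 2 fold_down: fold axis h@4; visible region now rows[4,8) x cols[0,8) = 4x8
Op 3 fold_right: fold axis v@4; visible region now rows[4,8) x cols[4,8) = 4x4
Op 4 fold_left: fold axis v@6; visible region now rows[4,8) x cols[4,6) = 4x2
Op 5 cut(0, 0): punch at orig (4,4); cuts so far [(4, 4)]; region rows[4,8) x cols[4,6) = 4x2
Op 6 cut(2, 0): punch at orig (6,4); cuts so far [(4, 4), (6, 4)]; region rows[4,8) x cols[4,6) = 4x2
Op 7 cut(1, 0): punch at orig (5,4); cuts so far [(4, 4), (5, 4), (6, 4)]; region rows[4,8) x cols[4,6) = 4x2
Op 8 cut(3, 0): punch at orig (7,4); cuts so far [(4, 4), (5, 4), (6, 4), (7, 4)]; region rows[4,8) x cols[4,6) = 4x2
Unfold 1 (reflect across v@6): 8 holes -> [(4, 4), (4, 7), (5, 4), (5, 7), (6, 4), (6, 7), (7, 4), (7, 7)]
Unfold 2 (reflect across v@4): 16 holes -> [(4, 0), (4, 3), (4, 4), (4, 7), (5, 0), (5, 3), (5, 4), (5, 7), (6, 0), (6, 3), (6, 4), (6, 7), (7, 0), (7, 3), (7, 4), (7, 7)]
Unfold 3 (reflect across h@4): 32 holes -> [(0, 0), (0, 3), (0, 4), (0, 7), (1, 0), (1, 3), (1, 4), (1, 7), (2, 0), (2, 3), (2, 4), (2, 7), (3, 0), (3, 3), (3, 4), (3, 7), (4, 0), (4, 3), (4, 4), (4, 7), (5, 0), (5, 3), (5, 4), (5, 7), (6, 0), (6, 3), (6, 4), (6, 7), (7, 0), (7, 3), (7, 4), (7, 7)]
Unfold 4 (reflect across v@8): 64 holes -> [(0, 0), (0, 3), (0, 4), (0, 7), (0, 8), (0, 11), (0, 12), (0, 15), (1, 0), (1, 3), (1, 4), (1, 7), (1, 8), (1, 11), (1, 12), (1, 15), (2, 0), (2, 3), (2, 4), (2, 7), (2, 8), (2, 11), (2, 12), (2, 15), (3, 0), (3, 3), (3, 4), (3, 7), (3, 8), (3, 11), (3, 12), (3, 15), (4, 0), (4, 3), (4, 4), (4, 7), (4, 8), (4, 11), (4, 12), (4, 15), (5, 0), (5, 3), (5, 4), (5, 7), (5, 8), (5, 11), (5, 12), (5, 15), (6, 0), (6, 3), (6, 4), (6, 7), (6, 8), (6, 11), (6, 12), (6, 15), (7, 0), (7, 3), (7, 4), (7, 7), (7, 8), (7, 11), (7, 12), (7, 15)]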